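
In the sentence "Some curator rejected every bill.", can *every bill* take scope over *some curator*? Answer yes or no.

*every bill* and *some curator* are in the same minimal clause.
QR within a single clause is free, so the lower quantifier may take scope over the higher one.

Yes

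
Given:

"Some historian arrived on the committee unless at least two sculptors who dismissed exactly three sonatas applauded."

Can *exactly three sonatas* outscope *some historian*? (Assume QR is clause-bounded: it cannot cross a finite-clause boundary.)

*exactly three sonatas* occurs within the relative clause *who dismissed exactly three sonatas*, which is itself inside the adjunct *unless at least two sculptors who dismissed exactly three sonatas applauded*.
Two island boundaries intervene — the relative clause and the adjunct. Either alone would block QR.
The inverse ordering *exactly three sonatas* > *some historian* is therefore underivable.

No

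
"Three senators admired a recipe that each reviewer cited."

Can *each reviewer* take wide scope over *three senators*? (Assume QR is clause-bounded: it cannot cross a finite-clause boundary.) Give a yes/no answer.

*each reviewer* occurs within the relative clause *that each reviewer cited* modifying *a recipe*.
QR out of a relative clause is ruled out by the relative-clause island constraint.
*each reviewer* > *three senators* would require crossing that boundary, which is illicit.

No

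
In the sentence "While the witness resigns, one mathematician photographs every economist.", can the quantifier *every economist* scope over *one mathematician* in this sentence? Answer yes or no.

Yes

The adjunct clause does not contain *every economist*, which is the matrix object.
Since no island is crossed, the inverse ordering is licensed alongside surface scope.
The sentence is scopally ambiguous between *one mathematician* > *every economist* and *every economist* > *one mathematician*.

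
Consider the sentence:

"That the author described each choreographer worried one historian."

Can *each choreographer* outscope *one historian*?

No

The target quantifier *each choreographer* is part of the sentential subject *that the author described each choreographer*.
Sentential subjects are islands: a quantifier inside the subject clause cannot raise over the matrix predicate.
The ordering *each choreographer* > *one historian* is therefore underivable.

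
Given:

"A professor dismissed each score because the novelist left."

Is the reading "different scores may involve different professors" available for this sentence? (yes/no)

Yes

This is the *each score* > *a professor* reading.
The adjunct island is irrelevant here — *each score* and *a professor* are both in the matrix clause.
Clause-internal QR can adjoin the lower DP above the subject, yielding the inverse reading.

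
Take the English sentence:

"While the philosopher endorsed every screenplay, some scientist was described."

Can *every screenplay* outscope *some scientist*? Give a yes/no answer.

*every screenplay* occurs within the adjunct clause *while the philosopher endorsed every screenplay*.
Adjunct clauses are scope islands: a quantifier inside an adjunct cannot raise into the matrix clause.
*every screenplay* > *some scientist* would require crossing that boundary, which is illicit.

No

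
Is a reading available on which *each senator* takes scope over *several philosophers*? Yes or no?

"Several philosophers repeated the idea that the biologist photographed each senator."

No

*each senator* is embedded in the complex NP *the idea that the biologist photographed each senator*.
The Complex NP Constraint bars QR out of the complement clause of a noun.
There is no licit LF on which *each senator* c-commands *several philosophers*.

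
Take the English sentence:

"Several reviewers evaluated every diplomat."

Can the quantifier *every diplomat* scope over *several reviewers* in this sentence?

Both DPs are arguments of the same predicate; there is no clause or island boundary between them.
Since no island is crossed, the inverse ordering is licensed alongside surface scope.

Yes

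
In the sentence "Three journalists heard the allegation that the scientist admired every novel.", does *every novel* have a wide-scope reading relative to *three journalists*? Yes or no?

*every novel* sits inside the complex NP *the allegation that the scientist admired every novel*.
Since the clause is the complement of a nominal head, the CNPC blocks scope extraction.
So *every novel* cannot raise to a position above *three journalists*.

No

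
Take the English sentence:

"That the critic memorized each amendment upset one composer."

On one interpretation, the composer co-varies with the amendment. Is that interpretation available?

No

This is the *each amendment* > *one composer* reading.
*each amendment* is embedded in the sentential subject *that the critic memorized each amendment*.
Subjects — clausal subjects included — are islands for extraction, and QR is no exception.
So the wide-scope reading for *each amendment* is blocked.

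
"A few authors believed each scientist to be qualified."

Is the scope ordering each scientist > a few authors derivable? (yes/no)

*each scientist* is the subject of an ECM infinitive — the infinitival complement of an ECM verb is not a scope island, so *each scientist* can raise into the matrix clause.
Clause-internal QR can adjoin the lower DP above the subject, yielding the inverse reading.

Yes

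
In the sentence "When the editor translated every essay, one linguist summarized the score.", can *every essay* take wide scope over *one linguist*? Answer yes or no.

*every essay* sits inside the adjunct clause *when the editor translated every essay*.
Adverbial clauses are not L-marked, so they are barriers for QR — the quantifier cannot escape the adjunct.
*every essay* is confined to the island and cannot take scope over *one linguist*.

No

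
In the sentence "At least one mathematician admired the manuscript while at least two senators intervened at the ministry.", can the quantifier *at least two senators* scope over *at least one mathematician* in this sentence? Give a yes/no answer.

The DP *at least two senators* is contained in the adjunct clause *while at least two senators intervened at the ministry*.
Adjunct clauses are scope islands: a quantifier inside an adjunct cannot raise into the matrix clause.
There is no licit LF on which *at least two senators* c-commands *at least one mathematician*.
(Only the surface reading survives: one fixed mathematician with respect to all the relevant senators.)

No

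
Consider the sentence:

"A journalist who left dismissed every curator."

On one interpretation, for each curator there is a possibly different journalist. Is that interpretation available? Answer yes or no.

The described interpretation is the *every curator* > *a journalist* scoping.
The relative clause *who left* modifies *a journalist*, but *every curator* is not inside that relative clause — it is an argument of the matrix verb.
With no island boundary between them, the object can take inverse scope over the subject via ordinary QR within the clause.

Yes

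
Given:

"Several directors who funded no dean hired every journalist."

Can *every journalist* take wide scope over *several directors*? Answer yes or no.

Yes

The relative clause *who funded no dean* modifies *several directors*, but *every journalist* is not inside that relative clause — it is an argument of the matrix verb.
QR within a single clause is free, so the lower quantifier may take scope over the higher one.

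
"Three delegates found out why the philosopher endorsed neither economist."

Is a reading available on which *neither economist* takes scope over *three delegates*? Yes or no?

No

*neither economist* occurs within the embedded question *why the philosopher endorsed neither economist*.
An indirect question is a wh-island; the filled [Spec,CP] blocks QR across the CP edge.
*neither economist* > *three delegates* would require crossing that boundary, which is illicit.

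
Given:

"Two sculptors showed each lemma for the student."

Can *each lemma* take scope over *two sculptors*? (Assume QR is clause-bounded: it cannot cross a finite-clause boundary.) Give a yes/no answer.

Both DPs are arguments of the same predicate; there is no clause or island boundary between them.
Ordinary QR to a clause-peripheral position gives the wide-scope LF for the lower DP.

Yes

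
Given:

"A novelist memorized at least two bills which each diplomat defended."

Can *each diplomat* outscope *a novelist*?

*each diplomat* is embedded in the relative clause *which each diplomat defended* modifying *at least two bills*.
A relative clause is a scope island — quantifier raising cannot cross its boundary.
There is no licit LF on which *each diplomat* c-commands *a novelist*.
(Only the surface reading survives: one fixed novelist with respect to all the relevant diplomats.)

No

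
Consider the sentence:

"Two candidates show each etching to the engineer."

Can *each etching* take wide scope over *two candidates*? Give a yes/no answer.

*each etching* and *two candidates* are in the same minimal clause.
Since no island is crossed, the inverse ordering is licensed alongside surface scope.
Both orderings are possible: *two candidates* > *each etching* and *each etching* > *two candidates*.

Yes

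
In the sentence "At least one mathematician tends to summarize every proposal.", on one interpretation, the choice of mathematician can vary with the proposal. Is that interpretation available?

Yes

That reading corresponds to *every proposal* > *at least one mathematician*.
The matrix predicate is a raising verb, whose infinitival complement is not a scope island — *every proposal* can QR into the matrix clause.
Clause-internal QR can adjoin the lower DP above the subject, yielding the inverse reading.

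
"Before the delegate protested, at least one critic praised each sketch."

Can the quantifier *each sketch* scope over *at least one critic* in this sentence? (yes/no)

Yes

The adjunct clause does not contain *each sketch*, which is the matrix object.
No island intervenes, so both surface and inverse scope are derivable.
The sentence is scopally ambiguous between *at least one critic* > *each sketch* and *each sketch* > *at least one critic*.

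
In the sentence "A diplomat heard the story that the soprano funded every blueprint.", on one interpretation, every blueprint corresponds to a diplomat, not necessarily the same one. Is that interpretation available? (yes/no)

No

That reading corresponds to *every blueprint* > *a diplomat*.
*every blueprint* occurs within the complex NP *the story that the soprano funded every blueprint*.
Since the clause is the complement of a nominal head, the CNPC blocks scope extraction.
There is no licit LF on which *every blueprint* c-commands *a diplomat*.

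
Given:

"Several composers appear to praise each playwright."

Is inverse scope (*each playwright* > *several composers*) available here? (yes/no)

Yes

Infinitival complements of raising predicates do not block QR; *each playwright* and *several composers* are effectively clausemates.
Ordinary QR to a clause-peripheral position gives the wide-scope LF for the lower DP.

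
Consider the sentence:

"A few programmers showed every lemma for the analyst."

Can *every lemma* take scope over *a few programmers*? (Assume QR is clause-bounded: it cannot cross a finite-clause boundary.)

Yes

*every lemma* is the matrix object and *a few programmers* the matrix subject; the two are clausemates.
Clause-internal QR can adjoin the lower DP above the subject, yielding the inverse reading.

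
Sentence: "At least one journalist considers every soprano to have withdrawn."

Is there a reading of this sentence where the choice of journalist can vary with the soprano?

The paraphrase describes the scope ordering *every soprano* > *at least one journalist*.
*every soprano* is an ECM subject; ECM complements are not islands, and the embedded quantifier may take matrix scope.
QR within a single clause is free, so the lower quantifier may take scope over the higher one.

Yes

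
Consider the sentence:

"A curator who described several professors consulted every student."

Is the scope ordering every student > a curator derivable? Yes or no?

*every student* sits in the matrix clause, not in the relative clause on *a curator*.
Ordinary QR to a clause-peripheral position gives the wide-scope LF for the lower DP.
So *every student* > *a curator* is among the available readings.

Yes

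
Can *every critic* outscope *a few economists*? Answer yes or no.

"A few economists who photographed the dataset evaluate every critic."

*every critic* sits in the matrix clause, not in the relative clause on *a few economists*.
Since no island is crossed, the inverse ordering is licensed alongside surface scope.

Yes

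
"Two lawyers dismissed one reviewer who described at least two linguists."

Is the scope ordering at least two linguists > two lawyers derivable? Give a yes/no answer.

No

The DP *at least two linguists* is contained in the relative clause *who described at least two linguists* modifying *one reviewer*.
QR out of a relative clause is ruled out by the relative-clause island constraint.
There is no licit LF on which *at least two linguists* c-commands *two lawyers*.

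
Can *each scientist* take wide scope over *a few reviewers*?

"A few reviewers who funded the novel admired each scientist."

Yes

*each scientist* sits in the matrix clause, not in the relative clause on *a few reviewers*.
Since no island is crossed, the inverse ordering is licensed alongside surface scope.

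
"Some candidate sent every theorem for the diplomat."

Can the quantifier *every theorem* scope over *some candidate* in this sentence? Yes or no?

Yes

*every theorem* is the matrix object and *some candidate* the matrix subject; the two are clausemates.
Since no island is crossed, the inverse ordering is licensed alongside surface scope.
So *every theorem* > *some candidate* is among the available readings.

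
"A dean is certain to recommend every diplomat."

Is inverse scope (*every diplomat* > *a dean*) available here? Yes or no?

Raising constructions are monoclausal for scope purposes; *every diplomat* is not separated from *a dean* by any island.
Clause-internal QR can adjoin the lower DP above the subject, yielding the inverse reading.
So *every diplomat* > *a dean* is among the available readings.

Yes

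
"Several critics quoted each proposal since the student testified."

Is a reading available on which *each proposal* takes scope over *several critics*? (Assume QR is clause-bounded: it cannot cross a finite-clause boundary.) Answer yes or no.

Although there is an adjunct clause, *each proposal* is in the main clause, not inside the adjunct.
Ordinary QR to a clause-peripheral position gives the wide-scope LF for the lower DP.

Yes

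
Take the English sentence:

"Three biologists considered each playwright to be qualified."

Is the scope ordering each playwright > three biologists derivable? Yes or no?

*each playwright* is the subject of an ECM infinitive — the infinitival complement of an ECM verb is not a scope island, so *each playwright* can raise into the matrix clause.
Nothing blocks QR of the lower DP to a position above the higher one, so inverse scope is available.

Yes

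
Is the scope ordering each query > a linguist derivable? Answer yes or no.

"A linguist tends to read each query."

*each query* is inside a raising infinitive, which is transparent to QR (no CP barrier), so it behaves as a matrix argument.
Since no island is crossed, the inverse ordering is licensed alongside surface scope.
The sentence is scopally ambiguous between *a linguist* > *each query* and *each query* > *a linguist*.

Yes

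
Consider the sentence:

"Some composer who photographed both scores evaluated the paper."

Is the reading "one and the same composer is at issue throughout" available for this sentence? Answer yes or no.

Yes

This is the *some composer* > *both scores* reading.
Surface scope (*some composer* > *both scores*) is always derivable; islands only block QR, not in-situ interpretation.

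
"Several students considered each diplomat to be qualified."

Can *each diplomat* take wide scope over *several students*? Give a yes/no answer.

Yes

This is an ECM construction: *each diplomat* is the infinitival subject, Case-marked by the matrix verb, and the infinitive is transparent for QR.
No island intervenes, so both surface and inverse scope are derivable.
Both orderings are possible: *several students* > *each diplomat* and *each diplomat* > *several students*.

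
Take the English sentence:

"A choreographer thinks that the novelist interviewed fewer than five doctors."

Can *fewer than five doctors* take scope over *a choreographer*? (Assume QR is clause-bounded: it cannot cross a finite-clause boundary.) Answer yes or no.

No

The target quantifier *fewer than five doctors* is part of the finite complement clause *that the novelist interviewed fewer than five doctors*.
Given the clause-boundedness assumption, QR cannot cross the finite CP into the matrix.
So *fewer than five doctors* cannot raise high enough to outscope *a choreographer*; only the surface ordering *a choreographer* > *fewer than five doctors* is available.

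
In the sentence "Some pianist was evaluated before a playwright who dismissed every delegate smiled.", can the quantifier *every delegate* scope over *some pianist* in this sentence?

*every delegate* sits inside the relative clause *who dismissed every delegate*, which is itself inside the adjunct *before a playwright who dismissed every delegate smiled*.
Two island boundaries intervene — the relative clause and the adjunct. Either alone would block QR.
So *every delegate* cannot raise high enough to outscope *some pianist*; only the surface ordering *some pianist* > *every delegate* is available.

No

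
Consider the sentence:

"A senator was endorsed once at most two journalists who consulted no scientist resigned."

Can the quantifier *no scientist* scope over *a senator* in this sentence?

No

*no scientist* is embedded in the relative clause *who consulted no scientist*, which is itself inside the adjunct *once at most two journalists who consulted no scientist resigned*.
Both the relative clause and the enclosing adjunct are scope islands; QR cannot cross either.
There is no licit LF on which *no scientist* c-commands *a senator*.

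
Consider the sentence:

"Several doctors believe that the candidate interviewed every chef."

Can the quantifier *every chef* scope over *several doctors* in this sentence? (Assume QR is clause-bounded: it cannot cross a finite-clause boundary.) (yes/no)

The target quantifier *every chef* is part of the finite complement clause *that the candidate interviewed every chef*.
With QR restricted to its own tensed clause, the embedded quantifier cannot reach a matrix scope position.
So *every chef* cannot raise to a position above *several doctors*.

No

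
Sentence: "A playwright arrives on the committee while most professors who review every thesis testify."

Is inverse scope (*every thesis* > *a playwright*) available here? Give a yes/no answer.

No

*every thesis* is embedded in the relative clause *who review every thesis*, which is itself inside the adjunct *while most professors who review every thesis testify*.
Nested islands: the RC island is itself inside an adjunct island, so wide scope is doubly excluded.
*every thesis* is confined to the island and cannot take scope over *a playwright*.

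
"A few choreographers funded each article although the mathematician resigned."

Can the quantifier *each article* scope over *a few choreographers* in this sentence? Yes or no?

Yes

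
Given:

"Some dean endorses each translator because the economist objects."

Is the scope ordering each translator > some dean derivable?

The adjunct clause does not contain *each translator*, which is the matrix object.
Nothing blocks QR of the lower DP to a position above the higher one, so inverse scope is available.

Yes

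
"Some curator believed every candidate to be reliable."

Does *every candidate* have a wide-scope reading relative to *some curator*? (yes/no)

ECM infinitives lack a CP barrier, so *every candidate* can QR over the matrix subject *some curator*.
No island intervenes, so both surface and inverse scope are derivable.
Both orderings are possible: *some curator* > *every candidate* and *every candidate* > *some curator*.

Yes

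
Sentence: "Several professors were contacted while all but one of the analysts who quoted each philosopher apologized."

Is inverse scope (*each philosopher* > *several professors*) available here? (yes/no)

*each philosopher* sits inside the relative clause *who quoted each philosopher*, which is itself inside the adjunct *while all but one of the analysts who quoted each philosopher apologized*.
Two island boundaries intervene — the relative clause and the adjunct. Either alone would block QR.
So the wide-scope reading for *each philosopher* is blocked.

No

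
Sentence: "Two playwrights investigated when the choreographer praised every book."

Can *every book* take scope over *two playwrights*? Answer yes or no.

No

The target quantifier *every book* is part of the embedded question *when the choreographer praised every book*.
Embedded questions are wh-islands: a quantifier inside an indirect question cannot QR into the matrix clause.
So the wide-scope reading for *every book* is blocked.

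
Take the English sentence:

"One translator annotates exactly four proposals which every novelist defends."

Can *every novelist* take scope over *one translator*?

No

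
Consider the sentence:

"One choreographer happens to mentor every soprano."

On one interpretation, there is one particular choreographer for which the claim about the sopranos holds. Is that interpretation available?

Yes

This is the *one choreographer* > *every soprano* reading.
That is the surface-scope ordering, which is always one of the available readings — island constraints only ever restrict inverse scope.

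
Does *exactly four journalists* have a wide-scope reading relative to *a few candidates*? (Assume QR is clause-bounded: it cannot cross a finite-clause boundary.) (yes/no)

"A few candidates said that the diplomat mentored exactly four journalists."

No

*exactly four journalists* sits inside the finite complement clause *that the diplomat mentored exactly four journalists*.
Finite CP is the ceiling for QR here, by assumption.
There is no licit LF on which *exactly four journalists* c-commands *a few candidates*.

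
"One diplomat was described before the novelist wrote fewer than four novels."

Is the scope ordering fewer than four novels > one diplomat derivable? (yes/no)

Structurally, *fewer than four novels* is inside the adjunct clause *before the novelist wrote fewer than four novels*.
The adjunct-island constraint bars QR out of an adverbial clause.
So *fewer than four novels* cannot raise to a position above *one diplomat*.
(Only the surface reading survives: one fixed diplomat with respect to all the relevant novels.)

No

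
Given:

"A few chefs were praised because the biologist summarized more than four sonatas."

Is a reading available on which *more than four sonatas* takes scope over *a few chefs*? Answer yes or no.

The target quantifier *more than four sonatas* is part of the adjunct clause *because the biologist summarized more than four sonatas*.
Scope out of an adjunct clause is unavailable: QR respects the adjunct-island constraint.
Hence only narrow scope for *more than four sonatas* (under *a few chefs*) survives.

No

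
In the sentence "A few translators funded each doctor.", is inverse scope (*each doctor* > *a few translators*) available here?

Yes

*each doctor* and *a few translators* are in the same minimal clause.
With no island boundary between them, the object can take inverse scope over the subject via ordinary QR within the clause.
The sentence is scopally ambiguous between *a few translators* > *each doctor* and *each doctor* > *a few translators*.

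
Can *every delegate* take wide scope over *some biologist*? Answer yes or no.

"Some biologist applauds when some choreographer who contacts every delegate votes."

No

The target quantifier *every delegate* is part of the relative clause *who contacts every delegate*, which is itself inside the adjunct *when some choreographer who contacts every delegate votes*.
Two island boundaries intervene — the relative clause and the adjunct. Either alone would block QR.
*every delegate* is confined to the island and cannot take scope over *some biologist*.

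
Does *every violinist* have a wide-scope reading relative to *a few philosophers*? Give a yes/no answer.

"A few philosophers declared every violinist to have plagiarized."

Yes

ECM infinitives lack a CP barrier, so *every violinist* can QR over the matrix subject *a few philosophers*.
With no island boundary between them, the object can take inverse scope over the subject via ordinary QR within the clause.
The sentence is scopally ambiguous between *a few philosophers* > *every violinist* and *every violinist* > *a few philosophers*.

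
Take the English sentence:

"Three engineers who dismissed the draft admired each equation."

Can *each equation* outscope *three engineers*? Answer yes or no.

Yes

*each equation* is a matrix argument; only *three engineers* is modified by the relative clause *who dismissed the draft*, so the RC island is irrelevant to the target quantifier.
No island intervenes, so both surface and inverse scope are derivable.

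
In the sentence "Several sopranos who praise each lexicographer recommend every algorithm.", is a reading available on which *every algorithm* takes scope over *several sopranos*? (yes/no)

Yes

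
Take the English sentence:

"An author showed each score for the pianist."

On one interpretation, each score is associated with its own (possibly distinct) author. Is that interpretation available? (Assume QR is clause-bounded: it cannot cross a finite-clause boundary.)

Yes

That reading corresponds to *each score* > *an author*.
Both DPs are arguments of the same predicate; there is no clause or island boundary between them.
Ordinary QR to a clause-peripheral position gives the wide-scope LF for the lower DP.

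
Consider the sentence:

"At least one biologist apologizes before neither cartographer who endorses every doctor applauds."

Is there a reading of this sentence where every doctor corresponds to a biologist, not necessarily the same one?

The described interpretation is the *every doctor* > *at least one biologist* scoping.
The target quantifier *every doctor* is part of the relative clause *who endorses every doctor*, which is itself inside the adjunct *before neither cartographer who endorses every doctor applauds*.
Two island boundaries intervene — the relative clause and the adjunct. Either alone would block QR.
The inverse ordering *every doctor* > *at least one biologist* is therefore underivable.
(Only the surface reading survives: one fixed biologist with respect to all the relevant doctors.)

No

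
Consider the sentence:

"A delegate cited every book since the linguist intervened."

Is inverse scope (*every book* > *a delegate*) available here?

Yes

*every book* is a matrix argument; the adjunct is an island but the target quantifier is outside it.
No island intervenes, so both surface and inverse scope are derivable.
So *every book* > *a delegate* is among the available readings.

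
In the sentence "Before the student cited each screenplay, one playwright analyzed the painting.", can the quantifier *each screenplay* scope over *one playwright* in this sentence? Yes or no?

No

*each screenplay* sits inside the adjunct clause *before the student cited each screenplay*.
Adjunct clauses are scope islands: a quantifier inside an adjunct cannot raise into the matrix clause.
The ordering *each screenplay* > *one playwright* is therefore underivable.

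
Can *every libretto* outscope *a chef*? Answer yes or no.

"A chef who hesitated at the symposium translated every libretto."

*every libretto* is a matrix argument; only *a chef* is modified by the relative clause *who hesitated at the symposium*, so the RC island is irrelevant to the target quantifier.
With no island boundary between them, the object can take inverse scope over the subject via ordinary QR within the clause.
The sentence is scopally ambiguous between *a chef* > *every libretto* and *every libretto* > *a chef*.

Yes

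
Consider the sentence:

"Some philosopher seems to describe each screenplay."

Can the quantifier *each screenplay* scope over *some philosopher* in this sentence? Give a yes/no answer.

Yes

Infinitival complements of raising predicates do not block QR; *each screenplay* and *some philosopher* are effectively clausemates.
Nothing blocks QR of the lower DP to a position above the higher one, so inverse scope is available.
So *each screenplay* > *some philosopher* is among the available readings.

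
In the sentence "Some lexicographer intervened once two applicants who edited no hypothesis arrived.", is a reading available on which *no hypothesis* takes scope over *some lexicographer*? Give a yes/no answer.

The target quantifier *no hypothesis* is part of the relative clause *who edited no hypothesis*, which is itself inside the adjunct *once two applicants who edited no hypothesis arrived*.
Nested islands: the RC island is itself inside an adjunct island, so wide scope is doubly excluded.
The inverse ordering *no hypothesis* > *some lexicographer* is therefore underivable.

No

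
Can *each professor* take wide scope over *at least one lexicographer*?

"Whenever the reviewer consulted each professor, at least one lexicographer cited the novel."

No

The target quantifier *each professor* is part of the adjunct clause *whenever the reviewer consulted each professor*.
The adjunct-island constraint bars QR out of an adverbial clause.
So *each professor* cannot raise to a position above *at least one lexicographer*.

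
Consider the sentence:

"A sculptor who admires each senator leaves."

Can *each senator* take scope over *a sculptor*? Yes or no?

No

Structurally, *each senator* is inside the relative clause *who admires each senator*.
Relative clauses are scope islands: a quantifier cannot QR out of a relative clause to take scope in the matrix clause.
*each senator* is confined to the island and cannot take scope over *a sculptor*.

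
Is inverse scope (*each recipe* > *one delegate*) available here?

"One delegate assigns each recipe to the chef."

*each recipe* and *one delegate* are in the same minimal clause.
Ordinary QR to a clause-peripheral position gives the wide-scope LF for the lower DP.
So *each recipe* > *one delegate* is among the available readings.

Yes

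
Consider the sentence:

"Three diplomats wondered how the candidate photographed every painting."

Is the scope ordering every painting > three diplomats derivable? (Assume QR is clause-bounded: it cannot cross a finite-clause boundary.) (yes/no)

No

*every painting* is embedded in the embedded question *how the candidate photographed every painting*.
QR across an interrogative CP boundary is ruled out as a wh-island violation.
There is no licit LF on which *every painting* c-commands *three diplomats*.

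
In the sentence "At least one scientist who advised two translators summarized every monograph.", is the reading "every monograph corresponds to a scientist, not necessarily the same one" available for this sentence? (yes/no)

That reading corresponds to *every monograph* > *at least one scientist*.
*every monograph* is a matrix argument; only *at least one scientist* is modified by the relative clause *who advised two translators*, so the RC island is irrelevant to the target quantifier.
Ordinary QR to a clause-peripheral position gives the wide-scope LF for the lower DP.

Yes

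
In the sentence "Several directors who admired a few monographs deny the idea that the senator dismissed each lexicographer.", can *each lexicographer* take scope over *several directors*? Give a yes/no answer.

Structurally, *each lexicographer* is inside the complex NP *the idea that the senator dismissed each lexicographer*.
Noun-complement clauses are scope islands (the Complex NP Constraint): a quantifier inside one cannot scope into the matrix.
So *each lexicographer* cannot raise to a position above *several directors*.

No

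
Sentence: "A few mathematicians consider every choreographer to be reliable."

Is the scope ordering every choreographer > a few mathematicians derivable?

*every choreographer* is an ECM subject; ECM complements are not islands, and the embedded quantifier may take matrix scope.
Ordinary QR to a clause-peripheral position gives the wide-scope LF for the lower DP.
So *every choreographer* > *a few mathematicians* is among the available readings.

Yes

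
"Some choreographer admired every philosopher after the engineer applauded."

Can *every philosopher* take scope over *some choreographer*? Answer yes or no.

Yes

Neither queried DP is inside the adjunct, so the adjunct-island constraint does not apply.
Ordinary QR to a clause-peripheral position gives the wide-scope LF for the lower DP.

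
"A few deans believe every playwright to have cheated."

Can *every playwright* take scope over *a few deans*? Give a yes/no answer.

Yes

The ECM infinitive is scope-transparent — *every playwright* is free to raise above *a few deans*.
Since no island is crossed, the inverse ordering is licensed alongside surface scope.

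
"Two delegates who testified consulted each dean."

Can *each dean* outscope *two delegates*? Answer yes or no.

Yes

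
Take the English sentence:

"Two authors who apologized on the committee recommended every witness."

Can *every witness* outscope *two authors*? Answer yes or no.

*every witness* is a matrix argument; only *two authors* is modified by the relative clause *who apologized on the committee*, so the RC island is irrelevant to the target quantifier.
Ordinary QR to a clause-peripheral position gives the wide-scope LF for the lower DP.
The sentence is scopally ambiguous between *two authors* > *every witness* and *every witness* > *two authors*.

Yes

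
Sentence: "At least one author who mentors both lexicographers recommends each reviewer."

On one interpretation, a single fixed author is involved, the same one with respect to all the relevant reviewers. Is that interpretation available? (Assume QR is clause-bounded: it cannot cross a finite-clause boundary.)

Yes

The paraphrase describes the scope ordering *at least one author* > *each reviewer*.
Surface scope (*at least one author* > *each reviewer*) is always derivable; islands only block QR, not in-situ interpretation.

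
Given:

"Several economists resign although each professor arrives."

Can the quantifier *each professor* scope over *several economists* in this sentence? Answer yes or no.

Structurally, *each professor* is inside the adjunct clause *although each professor arrives*.
The adjunct-island constraint bars QR out of an adverbial clause.
*each professor* > *several economists* would require crossing that boundary, which is illicit.

No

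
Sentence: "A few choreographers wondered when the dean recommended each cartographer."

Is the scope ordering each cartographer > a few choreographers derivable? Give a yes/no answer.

The target quantifier *each cartographer* is part of the embedded question *when the dean recommended each cartographer*.
Embedded questions are wh-islands: a quantifier inside an indirect question cannot QR into the matrix clause.
*each cartographer* is confined to the island and cannot take scope over *a few choreographers*.

No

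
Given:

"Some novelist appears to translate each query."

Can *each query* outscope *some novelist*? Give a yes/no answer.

Raising constructions are monoclausal for scope purposes; *each query* is not separated from *some novelist* by any island.
Ordinary QR to a clause-peripheral position gives the wide-scope LF for the lower DP.

Yes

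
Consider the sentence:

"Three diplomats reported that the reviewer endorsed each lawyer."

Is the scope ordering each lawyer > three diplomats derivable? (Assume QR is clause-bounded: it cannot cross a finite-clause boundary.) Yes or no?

*each lawyer* sits inside the finite complement clause *that the reviewer endorsed each lawyer*.
Finite CP is the ceiling for QR here, by assumption.
So *each lawyer* cannot raise high enough to outscope *three diplomats*; only the surface ordering *three diplomats* > *each lawyer* is available.

No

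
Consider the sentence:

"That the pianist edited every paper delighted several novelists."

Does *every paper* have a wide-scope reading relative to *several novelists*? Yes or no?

The target quantifier *every paper* is part of the sentential subject *that the pianist edited every paper*.
The Sentential Subject Constraint rules out raising the quantifier out of the that-clause subject.
The ordering *every paper* > *several novelists* is therefore underivable.

No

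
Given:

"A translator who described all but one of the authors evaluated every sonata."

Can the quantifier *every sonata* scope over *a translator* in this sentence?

The relative clause *who described all but one of the authors* modifies *a translator*, but *every sonata* is not inside that relative clause — it is an argument of the matrix verb.
Since no island is crossed, the inverse ordering is licensed alongside surface scope.

Yes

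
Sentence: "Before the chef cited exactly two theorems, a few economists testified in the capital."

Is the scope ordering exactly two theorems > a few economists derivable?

No

Structurally, *exactly two theorems* is inside the adjunct clause *before the chef cited exactly two theorems*.
Scope out of an adjunct clause is unavailable: QR respects the adjunct-island constraint.
There is no licit LF on which *exactly two theorems* c-commands *a few economists*.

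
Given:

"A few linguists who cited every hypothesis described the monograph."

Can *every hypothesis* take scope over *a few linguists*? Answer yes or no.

No

Structurally, *every hypothesis* is inside the relative clause *who cited every hypothesis*.
Relative clauses are scope islands: a quantifier cannot QR out of a relative clause to take scope in the matrix clause.
Hence only narrow scope for *every hypothesis* (under *a few linguists*) survives.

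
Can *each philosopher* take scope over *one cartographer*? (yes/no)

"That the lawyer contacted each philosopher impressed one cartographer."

*each philosopher* occurs within the sentential subject *that the lawyer contacted each philosopher*.
The subject-island constraint blocks QR out of a clausal subject.
*each philosopher* is confined to the island and cannot take scope over *one cartographer*.

No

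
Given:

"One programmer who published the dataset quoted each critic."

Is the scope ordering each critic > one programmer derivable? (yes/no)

*each critic* is a matrix argument; only *one programmer* is modified by the relative clause *who published the dataset*, so the RC island is irrelevant to the target quantifier.
Nothing blocks QR of the lower DP to a position above the higher one, so inverse scope is available.
So *each critic* > *one programmer* is among the available readings.

Yes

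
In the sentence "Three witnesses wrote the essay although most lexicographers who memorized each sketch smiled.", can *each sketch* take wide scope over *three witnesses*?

No

The target quantifier *each sketch* is part of the relative clause *who memorized each sketch*, which is itself inside the adjunct *although most lexicographers who memorized each sketch smiled*.
Both the relative clause and the enclosing adjunct are scope islands; QR cannot cross either.
*each sketch* is confined to the island and cannot take scope over *three witnesses*.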